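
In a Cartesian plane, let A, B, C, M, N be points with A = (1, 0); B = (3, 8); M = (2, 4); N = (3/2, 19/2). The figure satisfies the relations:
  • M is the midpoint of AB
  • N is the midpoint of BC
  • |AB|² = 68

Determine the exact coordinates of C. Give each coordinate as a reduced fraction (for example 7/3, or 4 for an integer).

1. C_x = 0  [C = 2·N−B = 2·(3/2, 19/2)−(3, 8)]
2. C_y = 11  [C = 2·N−B = 2·(3/2, 19/2)−(3, 8)]
   so C = (0, 11)

C = (0, 11)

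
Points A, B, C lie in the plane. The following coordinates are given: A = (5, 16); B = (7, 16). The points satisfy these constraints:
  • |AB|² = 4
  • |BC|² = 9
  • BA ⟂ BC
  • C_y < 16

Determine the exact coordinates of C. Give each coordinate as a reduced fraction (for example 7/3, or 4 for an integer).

1. C_x = 7  [[BA ⟂ BC ⇒ -2x+14=0] ∩ [|C−(7, 16)|²=9]]
2. C_y = 13  [[BA ⟂ BC ⇒ -2x+14=0] ∩ [|C−(7, 16)|²=9]]
   so C = (7, 13)

C = (7, 13)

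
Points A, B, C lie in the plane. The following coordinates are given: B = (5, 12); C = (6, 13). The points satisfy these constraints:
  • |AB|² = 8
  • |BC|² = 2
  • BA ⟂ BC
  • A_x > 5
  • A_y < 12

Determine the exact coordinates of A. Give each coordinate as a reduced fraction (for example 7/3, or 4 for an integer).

1. A_x = 7  [[BA ⟂ BC ⇒ 1x+1y-17=0] ∩ [|A−(5, 12)|²=8]]
2. A_y = 10  [[BA ⟂ BC ⇒ 1x+1y-17=0] ∩ [|A−(5, 12)|²=8]]
   so A = (7, 10)

A = (7, 10)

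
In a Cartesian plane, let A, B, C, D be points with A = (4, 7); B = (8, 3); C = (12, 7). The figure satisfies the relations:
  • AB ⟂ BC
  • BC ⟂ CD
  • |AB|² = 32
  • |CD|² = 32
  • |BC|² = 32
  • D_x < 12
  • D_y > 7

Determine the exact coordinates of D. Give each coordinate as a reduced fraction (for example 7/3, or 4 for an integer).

D = (8, 11)

1. D_x = 8  [[BC ⟂ CD ⇒ 4x+4y-76=0] ∩ [|D−(12, 7)|²=32]]
2. D_y = 11  [[BC ⟂ CD ⇒ 4x+4y-76=0] ∩ [|D−(12, 7)|²=32]]
   so D = (8, 11)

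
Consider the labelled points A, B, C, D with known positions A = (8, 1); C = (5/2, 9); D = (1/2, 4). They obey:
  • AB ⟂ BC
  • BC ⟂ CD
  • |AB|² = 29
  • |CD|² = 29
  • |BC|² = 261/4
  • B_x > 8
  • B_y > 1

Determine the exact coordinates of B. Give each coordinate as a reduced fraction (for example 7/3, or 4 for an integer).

B = (10, 6)

1. B_x = 10  [[BC ⟂ CD ⇒ 2x+5y-50=0] ∩ [|B−(8, 1)|²=29]]
2. B_y = 6  [[BC ⟂ CD ⇒ 2x+5y-50=0] ∩ [|B−(8, 1)|²=29]]
   so B = (10, 6)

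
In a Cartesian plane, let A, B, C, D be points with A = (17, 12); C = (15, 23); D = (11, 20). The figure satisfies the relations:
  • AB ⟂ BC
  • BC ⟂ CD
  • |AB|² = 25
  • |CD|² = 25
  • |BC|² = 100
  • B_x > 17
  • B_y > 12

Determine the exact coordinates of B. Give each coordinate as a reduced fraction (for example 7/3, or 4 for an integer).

1. B_x = 21  [[BC ⟂ CD ⇒ 4x+3y-129=0] ∩ [|B−(17, 12)|²=25]]
2. B_y = 15  [[BC ⟂ CD ⇒ 4x+3y-129=0] ∩ [|B−(17, 12)|²=25]]
   so B = (21, 15)

B = (21, 15)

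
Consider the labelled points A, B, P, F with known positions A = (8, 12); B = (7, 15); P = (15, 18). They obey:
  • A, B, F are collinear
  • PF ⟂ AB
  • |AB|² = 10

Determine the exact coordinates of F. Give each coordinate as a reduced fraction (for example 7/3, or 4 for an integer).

F = (69/10, 153/10)

1. F_x = 69/10  [[A, B, F are collinear ⇒ -3x-1y+36=0] ∩ [PF ⟂ AB ⇒ -1x+3y-39=0]]
2. F_y = 153/10  [[A, B, F are collinear ⇒ -3x-1y+36=0] ∩ [PF ⟂ AB ⇒ -1x+3y-39=0]]
   so F = (69/10, 153/10)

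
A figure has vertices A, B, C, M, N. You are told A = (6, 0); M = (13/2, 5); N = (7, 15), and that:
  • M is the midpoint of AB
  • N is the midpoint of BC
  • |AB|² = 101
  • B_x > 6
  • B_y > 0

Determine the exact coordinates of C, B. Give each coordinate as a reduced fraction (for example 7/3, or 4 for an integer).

C = (7, 20)
B = (7, 10)

1. B_x = 7  [B = 2·M−A = 2·(13/2, 5)−(6, 0)]
2. B_y = 10  [B = 2·M−A = 2·(13/2, 5)−(6, 0)]
   so B = (7, 10)
3. C_x = 7  [C = 2·N−B = 2·(7, 15)−(7, 10)]
4. C_y = 20  [C = 2·N−B = 2·(7, 15)−(7, 10)]
   so C = (7, 20)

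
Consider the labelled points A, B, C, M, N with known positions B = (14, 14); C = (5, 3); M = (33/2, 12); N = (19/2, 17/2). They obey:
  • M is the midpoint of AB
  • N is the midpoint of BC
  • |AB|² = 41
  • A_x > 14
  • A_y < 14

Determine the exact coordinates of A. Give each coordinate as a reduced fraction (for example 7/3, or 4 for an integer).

1. A_x = 19  [A = 2·M−B = 2·(33/2, 12)−(14, 14)]
2. A_y = 10  [A = 2·M−B = 2·(33/2, 12)−(14, 14)]
   so A = (19, 10)

A = (19, 10)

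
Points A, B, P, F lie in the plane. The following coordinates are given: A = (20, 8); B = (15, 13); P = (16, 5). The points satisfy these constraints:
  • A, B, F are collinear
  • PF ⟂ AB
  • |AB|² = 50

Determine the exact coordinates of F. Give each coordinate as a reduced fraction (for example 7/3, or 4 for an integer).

1. F_x = 39/2  [[A, B, F are collinear ⇒ -5x-5y+140=0] ∩ [PF ⟂ AB ⇒ -5x+5y+55=0]]
2. F_y = 17/2  [[A, B, F are collinear ⇒ -5x-5y+140=0] ∩ [PF ⟂ AB ⇒ -5x+5y+55=0]]
   so F = (39/2, 17/2)

F = (39/2, 17/2)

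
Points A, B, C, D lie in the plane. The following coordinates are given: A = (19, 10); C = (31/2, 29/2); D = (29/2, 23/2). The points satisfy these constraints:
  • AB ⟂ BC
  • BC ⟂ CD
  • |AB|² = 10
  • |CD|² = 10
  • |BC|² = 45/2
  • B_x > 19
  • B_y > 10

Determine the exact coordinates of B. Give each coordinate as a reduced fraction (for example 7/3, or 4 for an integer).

1. B_x = 20  [[BC ⟂ CD ⇒ 1x+3y-59=0] ∩ [|B−(19, 10)|²=10]]
2. B_y = 13  [[BC ⟂ CD ⇒ 1x+3y-59=0] ∩ [|B−(19, 10)|²=10]]
   so B = (20, 13)

B = (20, 13)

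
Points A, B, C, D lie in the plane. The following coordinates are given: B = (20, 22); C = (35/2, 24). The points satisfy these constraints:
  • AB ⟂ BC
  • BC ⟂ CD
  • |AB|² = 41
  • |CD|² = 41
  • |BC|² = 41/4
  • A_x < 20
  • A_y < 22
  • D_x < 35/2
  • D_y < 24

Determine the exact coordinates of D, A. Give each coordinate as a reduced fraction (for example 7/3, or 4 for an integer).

1. D_x = 27/2  [[BC ⟂ CD ⇒ -5/2x+2y-17/4=0] ∩ [|D−(35/2, 24)|²=41]]
2. D_y = 19  [[BC ⟂ CD ⇒ -5/2x+2y-17/4=0] ∩ [|D−(35/2, 24)|²=41]]
   so D = (27/2, 19)
3. A_x = 16  [[AB ⟂ BC ⇒ 5/2x-2y-6=0] ∩ [|A−(20, 22)|²=41]]
4. A_y = 17  [[AB ⟂ BC ⇒ 5/2x-2y-6=0] ∩ [|A−(20, 22)|²=41]]
   so A = (16, 17)

D = (27/2, 19)
A = (16, 17)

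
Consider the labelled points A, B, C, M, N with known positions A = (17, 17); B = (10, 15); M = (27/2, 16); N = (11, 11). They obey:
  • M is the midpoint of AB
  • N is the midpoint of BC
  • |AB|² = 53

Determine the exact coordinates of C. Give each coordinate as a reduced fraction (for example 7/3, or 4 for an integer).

1. C_x = 12  [C = 2·N−B = 2·(11, 11)−(10, 15)]
2. C_y = 7  [C = 2·N−B = 2·(11, 11)−(10, 15)]
   so C = (12, 7)

C = (12, 7)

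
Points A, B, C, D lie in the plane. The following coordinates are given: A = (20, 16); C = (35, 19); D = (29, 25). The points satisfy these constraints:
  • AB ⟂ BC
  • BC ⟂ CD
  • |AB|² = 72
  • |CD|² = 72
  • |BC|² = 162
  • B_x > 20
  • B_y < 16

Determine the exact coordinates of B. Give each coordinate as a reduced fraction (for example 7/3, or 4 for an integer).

B = (26, 10)

1. B_x = 26  [[BC ⟂ CD ⇒ 6x-6y-96=0] ∩ [|B−(20, 16)|²=72]]
2. B_y = 10  [[BC ⟂ CD ⇒ 6x-6y-96=0] ∩ [|B−(20, 16)|²=72]]
   so B = (26, 10)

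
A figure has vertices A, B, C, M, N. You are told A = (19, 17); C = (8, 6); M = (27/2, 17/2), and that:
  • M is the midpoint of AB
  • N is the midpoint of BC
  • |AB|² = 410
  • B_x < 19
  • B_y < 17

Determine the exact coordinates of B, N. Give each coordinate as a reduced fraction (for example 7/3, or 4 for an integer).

1. B_x = 8  [B = 2·M−A = 2·(27/2, 17/2)−(19, 17)]
2. B_y = 0  [B = 2·M−A = 2·(27/2, 17/2)−(19, 17)]
   so B = (8, 0)
3. N_x = 8  [2·N = B+C = (8, 0)+(8, 6)]
4. N_y = 3  [2·N = B+C = (8, 0)+(8, 6)]
   so N = (8, 3)

B = (8, 0)
N = (8, 3)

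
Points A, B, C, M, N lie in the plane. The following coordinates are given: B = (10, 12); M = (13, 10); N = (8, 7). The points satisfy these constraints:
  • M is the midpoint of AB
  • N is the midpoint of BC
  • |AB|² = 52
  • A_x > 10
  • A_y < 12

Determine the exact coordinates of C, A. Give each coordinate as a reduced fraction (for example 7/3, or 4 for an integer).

C = (6, 2)
A = (16, 8)

1. A_x = 16  [A = 2·M−B = 2·(13, 10)−(10, 12)]
2. A_y = 8  [A = 2·M−B = 2·(13, 10)−(10, 12)]
   so A = (16, 8)
3. C_x = 6  [C = 2·N−B = 2·(8, 7)−(10, 12)]
4. C_y = 2  [C = 2·N−B = 2·(8, 7)−(10, 12)]
   so C = (6, 2)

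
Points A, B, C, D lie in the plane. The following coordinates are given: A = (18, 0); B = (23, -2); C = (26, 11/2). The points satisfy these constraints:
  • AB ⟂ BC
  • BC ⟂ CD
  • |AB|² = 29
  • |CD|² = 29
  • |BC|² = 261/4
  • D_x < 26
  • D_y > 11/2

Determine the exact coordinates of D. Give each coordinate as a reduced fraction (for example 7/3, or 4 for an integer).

1. D_x = 21  [[BC ⟂ CD ⇒ 3x+15/2y-477/4=0] ∩ [|D−(26, 11/2)|²=29]]
2. D_y = 15/2  [[BC ⟂ CD ⇒ 3x+15/2y-477/4=0] ∩ [|D−(26, 11/2)|²=29]]
   so D = (21, 15/2)

D = (21, 15/2)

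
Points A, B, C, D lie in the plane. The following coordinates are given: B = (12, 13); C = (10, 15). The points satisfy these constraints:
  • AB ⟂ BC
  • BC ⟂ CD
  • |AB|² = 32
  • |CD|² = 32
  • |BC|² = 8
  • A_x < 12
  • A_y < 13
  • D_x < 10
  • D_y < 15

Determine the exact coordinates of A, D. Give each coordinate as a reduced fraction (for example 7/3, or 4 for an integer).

1. A_x = 8  [[AB ⟂ BC ⇒ 2x-2y+2=0] ∩ [|A−(12, 13)|²=32]]
2. A_y = 9  [[AB ⟂ BC ⇒ 2x-2y+2=0] ∩ [|A−(12, 13)|²=32]]
   so A = (8, 9)
3. D_x = 6  [[BC ⟂ CD ⇒ -2x+2y-10=0] ∩ [|D−(10, 15)|²=32]]
4. D_y = 11  [[BC ⟂ CD ⇒ -2x+2y-10=0] ∩ [|D−(10, 15)|²=32]]
   so D = (6, 11)

A = (8, 9)
D = (6, 11)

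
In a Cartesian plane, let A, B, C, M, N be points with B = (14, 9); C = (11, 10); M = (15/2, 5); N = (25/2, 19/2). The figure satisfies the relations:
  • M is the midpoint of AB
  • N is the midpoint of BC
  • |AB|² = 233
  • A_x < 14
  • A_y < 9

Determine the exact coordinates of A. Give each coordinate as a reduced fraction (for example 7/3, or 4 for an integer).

1. A_x = 1  [A = 2·M−B = 2·(15/2, 5)−(14, 9)]
2. A_y = 1  [A = 2·M−B = 2·(15/2, 5)−(14, 9)]
   so A = (1, 1)

A = (1, 1)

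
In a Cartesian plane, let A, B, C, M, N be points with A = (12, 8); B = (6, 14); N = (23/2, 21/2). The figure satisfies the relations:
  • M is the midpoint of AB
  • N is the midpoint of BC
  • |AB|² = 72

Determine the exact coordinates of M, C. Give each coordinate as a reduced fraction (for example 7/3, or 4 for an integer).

M = (9, 11)
C = (17, 7)

1. M_x = 9  [2·M = A+B = (12, 8)+(6, 14)]
2. M_y = 11  [2·M = A+B = (12, 8)+(6, 14)]
   so M = (9, 11)
3. C_x = 17  [C = 2·N−B = 2·(23/2, 21/2)−(6, 14)]
4. C_y = 7  [C = 2·N−B = 2·(23/2, 21/2)−(6, 14)]
   so C = (17, 7)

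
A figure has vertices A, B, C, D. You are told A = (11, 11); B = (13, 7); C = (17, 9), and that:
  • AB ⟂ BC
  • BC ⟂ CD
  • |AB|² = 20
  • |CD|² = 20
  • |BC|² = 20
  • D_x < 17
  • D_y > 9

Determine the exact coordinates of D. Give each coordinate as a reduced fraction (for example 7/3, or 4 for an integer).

1. D_x = 15  [[BC ⟂ CD ⇒ 4x+2y-86=0] ∩ [|D−(17, 9)|²=20]]
2. D_y = 13  [[BC ⟂ CD ⇒ 4x+2y-86=0] ∩ [|D−(17, 9)|²=20]]
   so D = (15, 13)

D = (15, 13)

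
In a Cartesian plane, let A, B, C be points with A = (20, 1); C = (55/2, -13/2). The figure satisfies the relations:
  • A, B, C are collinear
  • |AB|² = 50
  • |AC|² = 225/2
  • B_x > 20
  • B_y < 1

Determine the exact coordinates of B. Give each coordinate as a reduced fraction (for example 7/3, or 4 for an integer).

1. B_x = 25  [[A, B, C are collinear ⇒ -15/2x-15/2y+315/2=0] ∩ [|B−(20, 1)|²=50]]
2. B_y = -4  [[A, B, C are collinear ⇒ -15/2x-15/2y+315/2=0] ∩ [|B−(20, 1)|²=50]]
   so B = (25, -4)

B = (25, -4)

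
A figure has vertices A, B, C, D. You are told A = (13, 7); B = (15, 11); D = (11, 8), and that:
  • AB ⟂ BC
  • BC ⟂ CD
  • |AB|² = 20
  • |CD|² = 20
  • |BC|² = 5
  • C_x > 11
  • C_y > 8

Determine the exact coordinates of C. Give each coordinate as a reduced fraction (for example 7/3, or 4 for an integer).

C = (13, 12)

1. C_x = 13  [[AB ⟂ BC ⇒ 2x+4y-74=0] ∩ [|C−(11, 8)|²=20]]
2. C_y = 12  [[AB ⟂ BC ⇒ 2x+4y-74=0] ∩ [|C−(11, 8)|²=20]]
   so C = (13, 12)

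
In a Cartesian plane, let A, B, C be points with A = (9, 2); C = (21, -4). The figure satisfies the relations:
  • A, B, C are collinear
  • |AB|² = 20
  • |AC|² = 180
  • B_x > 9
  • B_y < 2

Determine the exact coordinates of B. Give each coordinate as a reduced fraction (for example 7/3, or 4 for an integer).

B = (13, 0)

1. B_x = 13  [[A, B, C are collinear ⇒ -6x-12y+78=0] ∩ [|B−(9, 2)|²=20]]
2. B_y = 0  [[A, B, C are collinear ⇒ -6x-12y+78=0] ∩ [|B−(9, 2)|²=20]]
   so B = (13, 0)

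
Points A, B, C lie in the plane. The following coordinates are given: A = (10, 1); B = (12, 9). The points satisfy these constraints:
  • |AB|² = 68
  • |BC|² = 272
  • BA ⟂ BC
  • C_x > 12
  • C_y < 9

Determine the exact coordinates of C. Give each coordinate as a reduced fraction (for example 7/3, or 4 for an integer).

1. C_x = 28  [[BA ⟂ BC ⇒ -2x-8y+96=0] ∩ [|C−(12, 9)|²=272]]
2. C_y = 5  [[BA ⟂ BC ⇒ -2x-8y+96=0] ∩ [|C−(12, 9)|²=272]]
   so C = (28, 5)

C = (28, 5)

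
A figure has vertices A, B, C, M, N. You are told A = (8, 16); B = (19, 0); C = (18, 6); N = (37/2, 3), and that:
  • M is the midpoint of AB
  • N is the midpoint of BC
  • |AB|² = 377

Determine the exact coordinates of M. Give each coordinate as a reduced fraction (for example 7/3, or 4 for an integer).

1. M_x = 27/2  [2·M = A+B = (8, 16)+(19, 0)]
2. M_y = 8  [2·M = A+B = (8, 16)+(19, 0)]
   so M = (27/2, 8)

M = (27/2, 8)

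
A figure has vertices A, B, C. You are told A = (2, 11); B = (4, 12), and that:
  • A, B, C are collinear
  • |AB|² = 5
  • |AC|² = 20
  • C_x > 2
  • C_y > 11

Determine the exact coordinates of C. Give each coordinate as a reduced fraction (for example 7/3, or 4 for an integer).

1. C_x = 6  [[A, B, C are collinear ⇒ -1x+2y-20=0] ∩ [|C−(2, 11)|²=20]]
2. C_y = 13  [[A, B, C are collinear ⇒ -1x+2y-20=0] ∩ [|C−(2, 11)|²=20]]
   so C = (6, 13)

C = (6, 13)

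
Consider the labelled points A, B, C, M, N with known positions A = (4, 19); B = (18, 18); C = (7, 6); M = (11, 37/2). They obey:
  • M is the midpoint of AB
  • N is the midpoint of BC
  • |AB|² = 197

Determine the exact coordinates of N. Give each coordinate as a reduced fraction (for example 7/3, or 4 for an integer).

N = (25/2, 12)

1. N_x = 25/2  [2·N = B+C = (18, 18)+(7, 6)]
2. N_y = 12  [2·N = B+C = (18, 18)+(7, 6)]
   so N = (25/2, 12)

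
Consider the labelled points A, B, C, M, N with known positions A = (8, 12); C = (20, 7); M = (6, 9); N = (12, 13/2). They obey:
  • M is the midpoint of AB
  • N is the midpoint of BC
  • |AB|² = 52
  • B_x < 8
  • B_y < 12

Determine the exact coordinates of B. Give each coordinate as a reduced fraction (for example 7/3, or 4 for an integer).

B = (4, 6)

1. B_x = 4  [B = 2·M−A = 2·(6, 9)−(8, 12)]
2. B_y = 6  [B = 2·M−A = 2·(6, 9)−(8, 12)]
   so B = (4, 6)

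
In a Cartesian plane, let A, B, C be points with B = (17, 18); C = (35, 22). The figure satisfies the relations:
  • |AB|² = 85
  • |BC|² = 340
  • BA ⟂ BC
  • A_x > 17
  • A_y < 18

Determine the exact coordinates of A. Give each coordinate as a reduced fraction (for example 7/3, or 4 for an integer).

A = (19, 9)

1. A_x = 19  [[BA ⟂ BC ⇒ 18x+4y-378=0] ∩ [|A−(17, 18)|²=85]]
2. A_y = 9  [[BA ⟂ BC ⇒ 18x+4y-378=0] ∩ [|A−(17, 18)|²=85]]
   so A = (19, 9)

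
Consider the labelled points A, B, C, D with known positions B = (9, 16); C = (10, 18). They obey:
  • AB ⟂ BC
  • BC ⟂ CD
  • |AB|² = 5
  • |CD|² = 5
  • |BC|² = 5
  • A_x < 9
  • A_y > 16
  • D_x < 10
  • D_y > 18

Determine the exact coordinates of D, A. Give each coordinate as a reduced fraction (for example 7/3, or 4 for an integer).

D = (8, 19)
A = (7, 17)

1. D_x = 8  [[BC ⟂ CD ⇒ 1x+2y-46=0] ∩ [|D−(10, 18)|²=5]]
2. D_y = 19  [[BC ⟂ CD ⇒ 1x+2y-46=0] ∩ [|D−(10, 18)|²=5]]
   so D = (8, 19)
3. A_x = 7  [[AB ⟂ BC ⇒ -1x-2y+41=0] ∩ [|A−(9, 16)|²=5]]
4. A_y = 17  [[AB ⟂ BC ⇒ -1x-2y+41=0] ∩ [|A−(9, 16)|²=5]]
   so A = (7, 17)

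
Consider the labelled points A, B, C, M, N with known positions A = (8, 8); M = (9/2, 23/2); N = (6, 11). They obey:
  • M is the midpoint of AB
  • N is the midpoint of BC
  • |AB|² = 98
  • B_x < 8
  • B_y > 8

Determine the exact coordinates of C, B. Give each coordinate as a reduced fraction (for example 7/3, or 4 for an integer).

1. B_x = 1  [B = 2·M−A = 2·(9/2, 23/2)−(8, 8)]
2. B_y = 15  [B = 2·M−A = 2·(9/2, 23/2)−(8, 8)]
   so B = (1, 15)
3. C_x = 11  [C = 2·N−B = 2·(6, 11)−(1, 15)]
4. C_y = 7  [C = 2·N−B = 2·(6, 11)−(1, 15)]
   so C = (11, 7)

C = (11, 7)
B = (1, 15)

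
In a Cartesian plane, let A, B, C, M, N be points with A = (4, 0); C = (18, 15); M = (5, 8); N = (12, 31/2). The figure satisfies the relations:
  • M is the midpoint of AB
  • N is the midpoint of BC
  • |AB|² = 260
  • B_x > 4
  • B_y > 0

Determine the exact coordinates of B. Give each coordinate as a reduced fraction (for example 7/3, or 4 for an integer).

1. B_x = 6  [B = 2·M−A = 2·(5, 8)−(4, 0)]
2. B_y = 16  [B = 2·M−A = 2·(5, 8)−(4, 0)]
   so B = (6, 16)

B = (6, 16)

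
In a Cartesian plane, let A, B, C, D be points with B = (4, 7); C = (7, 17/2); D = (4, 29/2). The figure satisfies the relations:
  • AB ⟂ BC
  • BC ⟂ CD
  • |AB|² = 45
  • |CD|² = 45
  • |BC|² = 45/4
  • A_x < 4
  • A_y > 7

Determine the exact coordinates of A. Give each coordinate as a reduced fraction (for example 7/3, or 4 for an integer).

A = (1, 13)

1. A_x = 1  [[AB ⟂ BC ⇒ -3x-3/2y+45/2=0] ∩ [|A−(4, 7)|²=45]]
2. A_y = 13  [[AB ⟂ BC ⇒ -3x-3/2y+45/2=0] ∩ [|A−(4, 7)|²=45]]
   so A = (1, 13)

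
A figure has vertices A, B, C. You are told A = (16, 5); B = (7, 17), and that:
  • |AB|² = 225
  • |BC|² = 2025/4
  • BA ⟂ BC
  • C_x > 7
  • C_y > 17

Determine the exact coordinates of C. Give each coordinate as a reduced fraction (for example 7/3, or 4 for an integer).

1. C_x = 25  [[BA ⟂ BC ⇒ 9x-12y+141=0] ∩ [|C−(7, 17)|²=2025/4]]
2. C_y = 61/2  [[BA ⟂ BC ⇒ 9x-12y+141=0] ∩ [|C−(7, 17)|²=2025/4]]
   so C = (25, 61/2)

C = (25, 61/2)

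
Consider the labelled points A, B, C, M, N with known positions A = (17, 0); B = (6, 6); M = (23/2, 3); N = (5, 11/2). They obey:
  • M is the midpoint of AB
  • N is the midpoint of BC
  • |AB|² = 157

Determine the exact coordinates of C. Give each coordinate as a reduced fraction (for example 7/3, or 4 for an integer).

C = (4, 5)

1. C_x = 4  [C = 2·N−B = 2·(5, 11/2)−(6, 6)]
2. C_y = 5  [C = 2·N−B = 2·(5, 11/2)−(6, 6)]
   so C = (4, 5)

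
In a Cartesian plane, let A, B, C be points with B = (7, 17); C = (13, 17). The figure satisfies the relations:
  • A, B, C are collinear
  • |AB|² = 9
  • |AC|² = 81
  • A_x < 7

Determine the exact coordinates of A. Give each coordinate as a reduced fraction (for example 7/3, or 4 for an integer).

1. A_x = 4  [[A, B, C are collinear ⇒ 6y-102=0] ∩ [|A−(7, 17)|²=9]]
2. A_y = 17  [[A, B, C are collinear ⇒ 6y-102=0] ∩ [|A−(7, 17)|²=9]]
   so A = (4, 17)

A = (4, 17)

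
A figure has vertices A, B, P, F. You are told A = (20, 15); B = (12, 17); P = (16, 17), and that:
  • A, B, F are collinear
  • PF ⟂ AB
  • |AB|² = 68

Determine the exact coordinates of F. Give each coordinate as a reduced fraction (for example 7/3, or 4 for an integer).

F = (268/17, 273/17)

1. F_x = 268/17  [[A, B, F are collinear ⇒ -2x-8y+160=0] ∩ [PF ⟂ AB ⇒ -8x+2y+94=0]]
2. F_y = 273/17  [[A, B, F are collinear ⇒ -2x-8y+160=0] ∩ [PF ⟂ AB ⇒ -8x+2y+94=0]]
   so F = (268/17, 273/17)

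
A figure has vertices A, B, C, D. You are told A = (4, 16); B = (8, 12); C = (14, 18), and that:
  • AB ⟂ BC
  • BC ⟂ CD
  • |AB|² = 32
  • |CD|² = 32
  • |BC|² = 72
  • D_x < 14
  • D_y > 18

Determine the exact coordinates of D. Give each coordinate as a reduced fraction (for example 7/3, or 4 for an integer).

D = (10, 22)

1. D_x = 10  [[BC ⟂ CD ⇒ 6x+6y-192=0] ∩ [|D−(14, 18)|²=32]]
2. D_y = 22  [[BC ⟂ CD ⇒ 6x+6y-192=0] ∩ [|D−(14, 18)|²=32]]
   so D = (10, 22)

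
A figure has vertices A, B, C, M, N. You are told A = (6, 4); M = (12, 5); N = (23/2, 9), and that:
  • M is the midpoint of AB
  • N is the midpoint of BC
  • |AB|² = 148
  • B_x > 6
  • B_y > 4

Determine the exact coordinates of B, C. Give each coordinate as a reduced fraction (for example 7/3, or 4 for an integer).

B = (18, 6)
C = (5, 12)

1. B_x = 18  [B = 2·M−A = 2·(12, 5)−(6, 4)]
2. B_y = 6  [B = 2·M−A = 2·(12, 5)−(6, 4)]
   so B = (18, 6)
3. C_x = 5  [C = 2·N−B = 2·(23/2, 9)−(18, 6)]
4. C_y = 12  [C = 2·N−B = 2·(23/2, 9)−(18, 6)]
   so C = (5, 12)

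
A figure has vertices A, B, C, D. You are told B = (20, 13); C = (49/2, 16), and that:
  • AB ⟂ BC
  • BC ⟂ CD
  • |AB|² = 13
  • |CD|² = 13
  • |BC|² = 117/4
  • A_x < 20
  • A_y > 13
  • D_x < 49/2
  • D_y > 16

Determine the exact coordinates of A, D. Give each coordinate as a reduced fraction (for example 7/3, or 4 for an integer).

1. A_x = 18  [[AB ⟂ BC ⇒ -9/2x-3y+129=0] ∩ [|A−(20, 13)|²=13]]
2. A_y = 16  [[AB ⟂ BC ⇒ -9/2x-3y+129=0] ∩ [|A−(20, 13)|²=13]]
   so A = (18, 16)
3. D_x = 45/2  [[BC ⟂ CD ⇒ 9/2x+3y-633/4=0] ∩ [|D−(49/2, 16)|²=13]]
4. D_y = 19  [[BC ⟂ CD ⇒ 9/2x+3y-633/4=0] ∩ [|D−(49/2, 16)|²=13]]
   so D = (45/2, 19)

A = (18, 16)
D = (45/2, 19)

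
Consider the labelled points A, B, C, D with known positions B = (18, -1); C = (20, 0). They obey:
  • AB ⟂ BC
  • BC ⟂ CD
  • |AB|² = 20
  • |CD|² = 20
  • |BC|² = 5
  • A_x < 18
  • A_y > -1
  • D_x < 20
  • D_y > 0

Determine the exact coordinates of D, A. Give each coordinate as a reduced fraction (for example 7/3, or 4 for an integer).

D = (18, 4)
A = (16, 3)

1. D_x = 18  [[BC ⟂ CD ⇒ 2x+1y-40=0] ∩ [|D−(20, 0)|²=20]]
2. D_y = 4  [[BC ⟂ CD ⇒ 2x+1y-40=0] ∩ [|D−(20, 0)|²=20]]
   so D = (18, 4)
3. A_x = 16  [[AB ⟂ BC ⇒ -2x-1y+35=0] ∩ [|A−(18, -1)|²=20]]
4. A_y = 3  [[AB ⟂ BC ⇒ -2x-1y+35=0] ∩ [|A−(18, -1)|²=20]]
   so A = (16, 3)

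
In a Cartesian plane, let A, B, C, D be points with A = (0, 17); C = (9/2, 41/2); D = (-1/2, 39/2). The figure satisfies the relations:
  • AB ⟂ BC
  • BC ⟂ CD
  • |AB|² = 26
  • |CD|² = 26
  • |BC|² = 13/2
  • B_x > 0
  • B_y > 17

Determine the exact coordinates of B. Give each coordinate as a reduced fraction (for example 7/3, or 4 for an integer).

B = (5, 18)

1. B_x = 5  [[BC ⟂ CD ⇒ 5x+1y-43=0] ∩ [|B−(0, 17)|²=26]]
2. B_y = 18  [[BC ⟂ CD ⇒ 5x+1y-43=0] ∩ [|B−(0, 17)|²=26]]
   so B = (5, 18)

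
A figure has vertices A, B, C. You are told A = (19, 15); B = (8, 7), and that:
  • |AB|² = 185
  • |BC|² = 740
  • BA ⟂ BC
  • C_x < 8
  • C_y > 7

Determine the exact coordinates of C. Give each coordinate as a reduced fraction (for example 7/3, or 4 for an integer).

C = (-8, 29)

1. C_x = -8  [[BA ⟂ BC ⇒ 11x+8y-144=0] ∩ [|C−(8, 7)|²=740]]
2. C_y = 29  [[BA ⟂ BC ⇒ 11x+8y-144=0] ∩ [|C−(8, 7)|²=740]]
   so C = (-8, 29)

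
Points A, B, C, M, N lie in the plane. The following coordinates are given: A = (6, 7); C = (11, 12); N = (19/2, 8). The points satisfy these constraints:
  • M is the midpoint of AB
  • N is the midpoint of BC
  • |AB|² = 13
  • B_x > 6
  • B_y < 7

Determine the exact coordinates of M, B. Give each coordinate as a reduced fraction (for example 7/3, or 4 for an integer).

1. B_x = 8  [B = 2·N−C = 2·(19/2, 8)−(11, 12)]
2. B_y = 4  [B = 2·N−C = 2·(19/2, 8)−(11, 12)]
   so B = (8, 4)
3. M_x = 7  [2·M = A+B = (6, 7)+(8, 4)]
4. M_y = 11/2  [2·M = A+B = (6, 7)+(8, 4)]
   so M = (7, 11/2)

M = (7, 11/2)
B = (8, 4)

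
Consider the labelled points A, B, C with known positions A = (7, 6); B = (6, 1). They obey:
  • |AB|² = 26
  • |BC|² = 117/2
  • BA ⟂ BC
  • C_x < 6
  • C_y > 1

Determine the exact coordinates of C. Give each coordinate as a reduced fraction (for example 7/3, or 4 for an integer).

C = (-3/2, 5/2)

1. C_x = -3/2  [[BA ⟂ BC ⇒ 1x+5y-11=0] ∩ [|C−(6, 1)|²=117/2]]
2. C_y = 5/2  [[BA ⟂ BC ⇒ 1x+5y-11=0] ∩ [|C−(6, 1)|²=117/2]]
   so C = (-3/2, 5/2)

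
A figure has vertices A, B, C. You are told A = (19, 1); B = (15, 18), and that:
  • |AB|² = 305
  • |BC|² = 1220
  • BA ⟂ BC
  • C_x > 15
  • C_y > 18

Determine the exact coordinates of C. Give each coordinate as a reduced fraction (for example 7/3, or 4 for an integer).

1. C_x = 49  [[BA ⟂ BC ⇒ 4x-17y+246=0] ∩ [|C−(15, 18)|²=1220]]
2. C_y = 26  [[BA ⟂ BC ⇒ 4x-17y+246=0] ∩ [|C−(15, 18)|²=1220]]
   so C = (49, 26)

C = (49, 26)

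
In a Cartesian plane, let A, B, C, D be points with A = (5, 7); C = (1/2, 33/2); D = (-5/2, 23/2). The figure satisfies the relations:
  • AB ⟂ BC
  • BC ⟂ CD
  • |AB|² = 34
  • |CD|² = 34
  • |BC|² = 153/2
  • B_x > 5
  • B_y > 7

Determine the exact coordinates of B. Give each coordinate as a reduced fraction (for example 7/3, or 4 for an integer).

1. B_x = 8  [[BC ⟂ CD ⇒ 3x+5y-84=0] ∩ [|B−(5, 7)|²=34]]
2. B_y = 12  [[BC ⟂ CD ⇒ 3x+5y-84=0] ∩ [|B−(5, 7)|²=34]]
   so B = (8, 12)

B = (8, 12)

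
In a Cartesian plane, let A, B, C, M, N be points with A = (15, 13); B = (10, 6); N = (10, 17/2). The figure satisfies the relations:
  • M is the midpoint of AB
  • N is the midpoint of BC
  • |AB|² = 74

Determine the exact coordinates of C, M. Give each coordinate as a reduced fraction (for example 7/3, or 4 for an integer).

C = (10, 11)
M = (25/2, 19/2)

1. M_x = 25/2  [2·M = A+B = (15, 13)+(10, 6)]
2. M_y = 19/2  [2·M = A+B = (15, 13)+(10, 6)]
   so M = (25/2, 19/2)
3. C_x = 10  [C = 2·N−B = 2·(10, 17/2)−(10, 6)]
4. C_y = 11  [C = 2·N−B = 2·(10, 17/2)−(10, 6)]
   so C = (10, 11)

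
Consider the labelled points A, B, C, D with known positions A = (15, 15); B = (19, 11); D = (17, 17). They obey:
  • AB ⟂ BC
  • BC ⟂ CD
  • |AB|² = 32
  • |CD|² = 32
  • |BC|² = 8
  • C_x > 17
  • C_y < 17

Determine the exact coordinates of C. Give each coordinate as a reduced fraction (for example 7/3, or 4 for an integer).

1. C_x = 21  [[AB ⟂ BC ⇒ 4x-4y-32=0] ∩ [|C−(17, 17)|²=32]]
2. C_y = 13  [[AB ⟂ BC ⇒ 4x-4y-32=0] ∩ [|C−(17, 17)|²=32]]
   so C = (21, 13)

C = (21, 13)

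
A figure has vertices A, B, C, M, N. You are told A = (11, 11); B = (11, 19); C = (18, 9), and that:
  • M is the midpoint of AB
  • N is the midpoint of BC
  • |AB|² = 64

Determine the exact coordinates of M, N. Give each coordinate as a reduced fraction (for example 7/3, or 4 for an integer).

1. M_x = 11  [2·M = A+B = (11, 11)+(11, 19)]
2. M_y = 15  [2·M = A+B = (11, 11)+(11, 19)]
   so M = (11, 15)
3. N_x = 29/2  [2·N = B+C = (11, 19)+(18, 9)]
4. N_y = 14  [2·N = B+C = (11, 19)+(18, 9)]
   so N = (29/2, 14)

M = (11, 15)
N = (29/2, 14)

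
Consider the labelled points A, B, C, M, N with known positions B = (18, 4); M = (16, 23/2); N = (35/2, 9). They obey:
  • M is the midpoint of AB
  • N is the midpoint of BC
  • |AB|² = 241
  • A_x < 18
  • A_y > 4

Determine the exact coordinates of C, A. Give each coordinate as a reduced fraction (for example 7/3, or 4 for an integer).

1. A_x = 14  [A = 2·M−B = 2·(16, 23/2)−(18, 4)]
2. A_y = 19  [A = 2·M−B = 2·(16, 23/2)−(18, 4)]
   so A = (14, 19)
3. C_x = 17  [C = 2·N−B = 2·(35/2, 9)−(18, 4)]
4. C_y = 14  [C = 2·N−B = 2·(35/2, 9)−(18, 4)]
   so C = (17, 14)

C = (17, 14)
A = (14, 19)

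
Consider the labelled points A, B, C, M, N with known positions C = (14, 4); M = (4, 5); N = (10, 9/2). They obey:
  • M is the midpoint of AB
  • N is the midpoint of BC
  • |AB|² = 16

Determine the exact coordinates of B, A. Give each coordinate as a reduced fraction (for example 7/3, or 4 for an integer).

1. B_x = 6  [B = 2·N−C = 2·(10, 9/2)−(14, 4)]
2. B_y = 5  [B = 2·N−C = 2·(10, 9/2)−(14, 4)]
   so B = (6, 5)
3. A_x = 2  [A = 2·M−B = 2·(4, 5)−(6, 5)]
4. A_y = 5  [A = 2·M−B = 2·(4, 5)−(6, 5)]
   so A = (2, 5)

B = (6, 5)
A = (2, 5)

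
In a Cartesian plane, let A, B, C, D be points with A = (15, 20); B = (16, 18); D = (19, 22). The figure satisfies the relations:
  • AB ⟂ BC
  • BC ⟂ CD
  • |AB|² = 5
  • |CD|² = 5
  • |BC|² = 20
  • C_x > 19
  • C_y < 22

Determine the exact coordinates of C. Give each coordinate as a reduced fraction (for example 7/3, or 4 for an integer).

1. C_x = 20  [[AB ⟂ BC ⇒ 1x-2y+20=0] ∩ [|C−(19, 22)|²=5]]
2. C_y = 20  [[AB ⟂ BC ⇒ 1x-2y+20=0] ∩ [|C−(19, 22)|²=5]]
   so C = (20, 20)

C = (20, 20)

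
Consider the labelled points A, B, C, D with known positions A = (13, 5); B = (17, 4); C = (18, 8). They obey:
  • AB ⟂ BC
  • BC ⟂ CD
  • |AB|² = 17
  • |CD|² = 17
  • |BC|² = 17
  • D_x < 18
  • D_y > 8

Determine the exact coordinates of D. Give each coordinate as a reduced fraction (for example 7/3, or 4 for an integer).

D = (14, 9)

1. D_x = 14  [[BC ⟂ CD ⇒ 1x+4y-50=0] ∩ [|D−(18, 8)|²=17]]
2. D_y = 9  [[BC ⟂ CD ⇒ 1x+4y-50=0] ∩ [|D−(18, 8)|²=17]]
   so D = (14, 9)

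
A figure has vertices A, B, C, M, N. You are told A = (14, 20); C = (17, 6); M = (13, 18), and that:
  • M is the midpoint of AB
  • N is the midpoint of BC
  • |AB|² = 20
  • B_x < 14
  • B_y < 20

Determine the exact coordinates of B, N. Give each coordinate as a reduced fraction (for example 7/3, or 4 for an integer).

B = (12, 16)
N = (29/2, 11)

1. B_x = 12  [B = 2·M−A = 2·(13, 18)−(14, 20)]
2. B_y = 16  [B = 2·M−A = 2·(13, 18)−(14, 20)]
   so B = (12, 16)
3. N_x = 29/2  [2·N = B+C = (12, 16)+(17, 6)]
4. N_y = 11  [2·N = B+C = (12, 16)+(17, 6)]
   so N = (29/2, 11)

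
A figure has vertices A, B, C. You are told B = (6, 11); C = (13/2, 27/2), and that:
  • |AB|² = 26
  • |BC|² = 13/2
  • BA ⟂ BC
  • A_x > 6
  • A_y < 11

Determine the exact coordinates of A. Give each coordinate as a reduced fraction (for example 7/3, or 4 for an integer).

1. A_x = 11  [[BA ⟂ BC ⇒ 1/2x+5/2y-61/2=0] ∩ [|A−(6, 11)|²=26]]
2. A_y = 10  [[BA ⟂ BC ⇒ 1/2x+5/2y-61/2=0] ∩ [|A−(6, 11)|²=26]]
   so A = (11, 10)

A = (11, 10)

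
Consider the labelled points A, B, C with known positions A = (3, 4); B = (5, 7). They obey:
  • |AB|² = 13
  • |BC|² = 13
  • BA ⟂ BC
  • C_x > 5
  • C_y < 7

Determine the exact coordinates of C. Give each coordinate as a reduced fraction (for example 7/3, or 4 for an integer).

C = (8, 5)

1. C_x = 8  [[BA ⟂ BC ⇒ -2x-3y+31=0] ∩ [|C−(5, 7)|²=13]]
2. C_y = 5  [[BA ⟂ BC ⇒ -2x-3y+31=0] ∩ [|C−(5, 7)|²=13]]
   so C = (8, 5)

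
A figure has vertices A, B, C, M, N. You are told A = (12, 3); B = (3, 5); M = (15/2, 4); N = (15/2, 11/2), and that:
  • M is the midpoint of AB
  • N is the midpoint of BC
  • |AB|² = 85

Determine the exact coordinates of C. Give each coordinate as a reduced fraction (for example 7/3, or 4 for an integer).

C = (12, 6)

1. C_x = 12  [C = 2·N−B = 2·(15/2, 11/2)−(3, 5)]
2. C_y = 6  [C = 2·N−B = 2·(15/2, 11/2)−(3, 5)]
   so C = (12, 6)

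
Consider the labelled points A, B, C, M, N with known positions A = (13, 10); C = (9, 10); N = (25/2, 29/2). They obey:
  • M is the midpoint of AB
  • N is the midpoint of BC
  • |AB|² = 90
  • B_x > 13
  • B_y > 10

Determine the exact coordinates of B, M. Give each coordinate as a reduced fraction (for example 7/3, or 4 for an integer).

B = (16, 19)
M = (29/2, 29/2)

1. B_x = 16  [B = 2·N−C = 2·(25/2, 29/2)−(9, 10)]
2. B_y = 19  [B = 2·N−C = 2·(25/2, 29/2)−(9, 10)]
   so B = (16, 19)
3. M_x = 29/2  [2·M = A+B = (13, 10)+(16, 19)]
4. M_y = 29/2  [2·M = A+B = (13, 10)+(16, 19)]
   so M = (29/2, 29/2)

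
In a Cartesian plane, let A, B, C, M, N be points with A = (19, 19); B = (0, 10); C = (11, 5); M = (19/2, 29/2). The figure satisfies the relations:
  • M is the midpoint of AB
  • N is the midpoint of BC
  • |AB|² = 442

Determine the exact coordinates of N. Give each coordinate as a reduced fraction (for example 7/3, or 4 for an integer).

N = (11/2, 15/2)

1. N_x = 11/2  [2·N = B+C = (0, 10)+(11, 5)]
2. N_y = 15/2  [2·N = B+C = (0, 10)+(11, 5)]
   so N = (11/2, 15/2)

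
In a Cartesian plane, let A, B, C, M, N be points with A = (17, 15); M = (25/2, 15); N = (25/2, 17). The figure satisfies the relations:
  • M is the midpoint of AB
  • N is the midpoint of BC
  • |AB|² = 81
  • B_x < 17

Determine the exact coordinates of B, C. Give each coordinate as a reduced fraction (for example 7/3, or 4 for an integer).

1. B_x = 8  [B = 2·M−A = 2·(25/2, 15)−(17, 15)]
2. B_y = 15  [B = 2·M−A = 2·(25/2, 15)−(17, 15)]
   so B = (8, 15)
3. C_x = 17  [C = 2·N−B = 2·(25/2, 17)−(8, 15)]
4. C_y = 19  [C = 2·N−B = 2·(25/2, 17)−(8, 15)]
   so C = (17, 19)

B = (8, 15)
C = (17, 19)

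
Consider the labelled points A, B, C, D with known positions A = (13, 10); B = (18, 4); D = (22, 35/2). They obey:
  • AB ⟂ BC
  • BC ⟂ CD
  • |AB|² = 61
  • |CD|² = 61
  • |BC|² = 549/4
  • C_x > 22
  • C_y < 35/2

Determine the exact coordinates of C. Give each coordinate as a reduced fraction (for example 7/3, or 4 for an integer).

C = (27, 23/2)

1. C_x = 27  [[AB ⟂ BC ⇒ 5x-6y-66=0] ∩ [|C−(22, 35/2)|²=61]]
2. C_y = 23/2  [[AB ⟂ BC ⇒ 5x-6y-66=0] ∩ [|C−(22, 35/2)|²=61]]
   so C = (27, 23/2)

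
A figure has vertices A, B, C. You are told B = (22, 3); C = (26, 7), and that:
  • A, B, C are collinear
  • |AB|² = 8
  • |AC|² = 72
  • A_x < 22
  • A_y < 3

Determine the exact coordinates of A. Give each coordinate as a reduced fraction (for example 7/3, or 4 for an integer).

A = (20, 1)

1. A_x = 20  [[A, B, C are collinear ⇒ -4x+4y+76=0] ∩ [|A−(22, 3)|²=8]]
2. A_y = 1  [[A, B, C are collinear ⇒ -4x+4y+76=0] ∩ [|A−(22, 3)|²=8]]
   so A = (20, 1)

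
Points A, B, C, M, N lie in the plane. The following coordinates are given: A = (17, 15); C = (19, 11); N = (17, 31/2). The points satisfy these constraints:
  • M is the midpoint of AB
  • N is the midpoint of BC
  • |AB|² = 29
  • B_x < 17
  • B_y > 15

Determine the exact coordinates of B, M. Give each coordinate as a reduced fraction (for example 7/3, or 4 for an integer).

1. B_x = 15  [B = 2·N−C = 2·(17, 31/2)−(19, 11)]
2. B_y = 20  [B = 2·N−C = 2·(17, 31/2)−(19, 11)]
   so B = (15, 20)
3. M_x = 16  [2·M = A+B = (17, 15)+(15, 20)]
4. M_y = 35/2  [2·M = A+B = (17, 15)+(15, 20)]
   so M = (16, 35/2)

B = (15, 20)
M = (16, 35/2)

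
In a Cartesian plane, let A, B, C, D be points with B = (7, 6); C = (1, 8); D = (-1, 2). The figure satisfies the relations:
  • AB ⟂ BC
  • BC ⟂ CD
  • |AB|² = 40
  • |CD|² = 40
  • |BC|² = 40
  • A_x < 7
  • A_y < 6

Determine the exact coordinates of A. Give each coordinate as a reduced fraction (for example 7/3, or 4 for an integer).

1. A_x = 5  [[AB ⟂ BC ⇒ 6x-2y-30=0] ∩ [|A−(7, 6)|²=40]]
2. A_y = 0  [[AB ⟂ BC ⇒ 6x-2y-30=0] ∩ [|A−(7, 6)|²=40]]
   so A = (5, 0)

A = (5, 0)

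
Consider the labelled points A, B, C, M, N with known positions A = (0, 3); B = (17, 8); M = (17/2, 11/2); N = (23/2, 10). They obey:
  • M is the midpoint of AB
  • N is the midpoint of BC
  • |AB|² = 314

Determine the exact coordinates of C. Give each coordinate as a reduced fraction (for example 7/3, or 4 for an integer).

1. C_x = 6  [C = 2·N−B = 2·(23/2, 10)−(17, 8)]
2. C_y = 12  [C = 2·N−B = 2·(23/2, 10)−(17, 8)]
   so C = (6, 12)

C = (6, 12)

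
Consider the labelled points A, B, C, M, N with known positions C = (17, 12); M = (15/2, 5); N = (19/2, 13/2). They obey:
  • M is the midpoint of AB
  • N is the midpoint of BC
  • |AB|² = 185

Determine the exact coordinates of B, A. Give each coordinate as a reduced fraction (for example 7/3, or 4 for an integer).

1. B_x = 2  [B = 2·N−C = 2·(19/2, 13/2)−(17, 12)]
2. B_y = 1  [B = 2·N−C = 2·(19/2, 13/2)−(17, 12)]
   so B = (2, 1)
3. A_x = 13  [A = 2·M−B = 2·(15/2, 5)−(2, 1)]
4. A_y = 9  [A = 2·M−B = 2·(15/2, 5)−(2, 1)]
   so A = (13, 9)

B = (2, 1)
A = (13, 9)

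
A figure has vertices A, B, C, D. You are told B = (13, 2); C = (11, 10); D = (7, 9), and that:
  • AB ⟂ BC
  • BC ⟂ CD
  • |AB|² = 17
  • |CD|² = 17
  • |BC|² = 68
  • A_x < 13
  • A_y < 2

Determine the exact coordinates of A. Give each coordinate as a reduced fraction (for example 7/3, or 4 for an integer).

A = (9, 1)

1. A_x = 9  [[AB ⟂ BC ⇒ 2x-8y-10=0] ∩ [|A−(13, 2)|²=17]]
2. A_y = 1  [[AB ⟂ BC ⇒ 2x-8y-10=0] ∩ [|A−(13, 2)|²=17]]
   so A = (9, 1)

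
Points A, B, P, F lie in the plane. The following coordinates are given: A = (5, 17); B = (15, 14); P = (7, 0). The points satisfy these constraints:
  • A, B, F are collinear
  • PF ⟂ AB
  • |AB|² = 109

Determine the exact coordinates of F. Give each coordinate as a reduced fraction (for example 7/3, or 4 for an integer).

1. F_x = 1255/109  [[A, B, F are collinear ⇒ 3x+10y-185=0] ∩ [PF ⟂ AB ⇒ 10x-3y-70=0]]
2. F_y = 1640/109  [[A, B, F are collinear ⇒ 3x+10y-185=0] ∩ [PF ⟂ AB ⇒ 10x-3y-70=0]]
   so F = (1255/109, 1640/109)

F = (1255/109, 1640/109)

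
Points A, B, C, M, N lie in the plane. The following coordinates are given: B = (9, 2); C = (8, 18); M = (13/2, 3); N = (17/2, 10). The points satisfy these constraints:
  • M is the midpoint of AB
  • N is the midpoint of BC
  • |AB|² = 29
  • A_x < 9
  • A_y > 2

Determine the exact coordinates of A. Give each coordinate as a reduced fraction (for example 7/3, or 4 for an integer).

1. A_x = 4  [A = 2·M−B = 2·(13/2, 3)−(9, 2)]
2. A_y = 4  [A = 2·M−B = 2·(13/2, 3)−(9, 2)]
   so A = (4, 4)

A = (4, 4)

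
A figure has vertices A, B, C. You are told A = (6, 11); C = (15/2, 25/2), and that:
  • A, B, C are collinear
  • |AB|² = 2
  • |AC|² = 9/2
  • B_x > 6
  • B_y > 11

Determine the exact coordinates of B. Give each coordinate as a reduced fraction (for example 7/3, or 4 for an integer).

B = (7, 12)

1. B_x = 7  [[A, B, C are collinear ⇒ 3/2x-3/2y+15/2=0] ∩ [|B−(6, 11)|²=2]]
2. B_y = 12  [[A, B, C are collinear ⇒ 3/2x-3/2y+15/2=0] ∩ [|B−(6, 11)|²=2]]
   so B = (7, 12)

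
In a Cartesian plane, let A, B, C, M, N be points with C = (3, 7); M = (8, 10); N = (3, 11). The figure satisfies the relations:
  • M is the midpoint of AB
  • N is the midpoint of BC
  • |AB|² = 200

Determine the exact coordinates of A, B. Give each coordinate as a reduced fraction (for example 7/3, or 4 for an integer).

A = (13, 5)
B = (3, 15)

1. B_x = 3  [B = 2·N−C = 2·(3, 11)−(3, 7)]
2. B_y = 15  [B = 2·N−C = 2·(3, 11)−(3, 7)]
   so B = (3, 15)
3. A_x = 13  [A = 2·M−B = 2·(8, 10)−(3, 15)]
4. A_y = 5  [A = 2·M−B = 2·(8, 10)−(3, 15)]
   so A = (13, 5)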